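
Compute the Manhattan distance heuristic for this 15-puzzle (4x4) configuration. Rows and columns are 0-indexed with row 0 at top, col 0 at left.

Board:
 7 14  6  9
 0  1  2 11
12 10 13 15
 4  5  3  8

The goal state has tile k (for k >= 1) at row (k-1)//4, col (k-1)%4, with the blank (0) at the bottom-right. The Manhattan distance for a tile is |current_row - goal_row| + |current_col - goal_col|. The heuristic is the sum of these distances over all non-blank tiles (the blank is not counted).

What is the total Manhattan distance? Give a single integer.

Answer: 41

Derivation:
Tile 7: (0,0)->(1,2) = 3
Tile 14: (0,1)->(3,1) = 3
Tile 6: (0,2)->(1,1) = 2
Tile 9: (0,3)->(2,0) = 5
Tile 1: (1,1)->(0,0) = 2
Tile 2: (1,2)->(0,1) = 2
Tile 11: (1,3)->(2,2) = 2
Tile 12: (2,0)->(2,3) = 3
Tile 10: (2,1)->(2,1) = 0
Tile 13: (2,2)->(3,0) = 3
Tile 15: (2,3)->(3,2) = 2
Tile 4: (3,0)->(0,3) = 6
Tile 5: (3,1)->(1,0) = 3
Tile 3: (3,2)->(0,2) = 3
Tile 8: (3,3)->(1,3) = 2
Sum: 3 + 3 + 2 + 5 + 2 + 2 + 2 + 3 + 0 + 3 + 2 + 6 + 3 + 3 + 2 = 41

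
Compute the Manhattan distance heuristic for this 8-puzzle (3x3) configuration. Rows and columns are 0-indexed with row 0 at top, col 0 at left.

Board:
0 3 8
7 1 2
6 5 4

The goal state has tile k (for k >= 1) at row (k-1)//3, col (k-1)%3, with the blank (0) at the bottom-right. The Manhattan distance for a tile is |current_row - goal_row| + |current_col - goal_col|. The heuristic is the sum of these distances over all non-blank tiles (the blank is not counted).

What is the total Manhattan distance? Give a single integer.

Tile 3: at (0,1), goal (0,2), distance |0-0|+|1-2| = 1
Tile 8: at (0,2), goal (2,1), distance |0-2|+|2-1| = 3
Tile 7: at (1,0), goal (2,0), distance |1-2|+|0-0| = 1
Tile 1: at (1,1), goal (0,0), distance |1-0|+|1-0| = 2
Tile 2: at (1,2), goal (0,1), distance |1-0|+|2-1| = 2
Tile 6: at (2,0), goal (1,2), distance |2-1|+|0-2| = 3
Tile 5: at (2,1), goal (1,1), distance |2-1|+|1-1| = 1
Tile 4: at (2,2), goal (1,0), distance |2-1|+|2-0| = 3
Sum: 1 + 3 + 1 + 2 + 2 + 3 + 1 + 3 = 16

Answer: 16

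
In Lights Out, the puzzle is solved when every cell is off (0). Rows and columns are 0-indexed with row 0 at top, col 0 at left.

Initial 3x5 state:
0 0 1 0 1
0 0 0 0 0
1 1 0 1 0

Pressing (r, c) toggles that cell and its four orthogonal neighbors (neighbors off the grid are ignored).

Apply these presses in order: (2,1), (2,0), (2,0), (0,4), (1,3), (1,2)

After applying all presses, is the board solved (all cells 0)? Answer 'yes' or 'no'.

After press 1 at (2,1):
0 0 1 0 1
0 1 0 0 0
0 0 1 1 0

After press 2 at (2,0):
0 0 1 0 1
1 1 0 0 0
1 1 1 1 0

After press 3 at (2,0):
0 0 1 0 1
0 1 0 0 0
0 0 1 1 0

After press 4 at (0,4):
0 0 1 1 0
0 1 0 0 1
0 0 1 1 0

After press 5 at (1,3):
0 0 1 0 0
0 1 1 1 0
0 0 1 0 0

After press 6 at (1,2):
0 0 0 0 0
0 0 0 0 0
0 0 0 0 0

Lights still on: 0

Answer: yes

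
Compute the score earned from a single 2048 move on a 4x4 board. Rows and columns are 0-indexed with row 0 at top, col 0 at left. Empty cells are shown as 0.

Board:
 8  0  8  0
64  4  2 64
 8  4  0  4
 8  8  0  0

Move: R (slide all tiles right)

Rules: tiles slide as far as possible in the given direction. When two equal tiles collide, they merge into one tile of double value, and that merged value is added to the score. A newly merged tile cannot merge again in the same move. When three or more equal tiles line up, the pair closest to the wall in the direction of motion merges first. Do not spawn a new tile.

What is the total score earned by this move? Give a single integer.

Answer: 40

Derivation:
Slide right:
row 0: [8, 0, 8, 0] -> [0, 0, 0, 16]  score +16 (running 16)
row 1: [64, 4, 2, 64] -> [64, 4, 2, 64]  score +0 (running 16)
row 2: [8, 4, 0, 4] -> [0, 0, 8, 8]  score +8 (running 24)
row 3: [8, 8, 0, 0] -> [0, 0, 0, 16]  score +16 (running 40)
Board after move:
 0  0  0 16
64  4  2 64
 0  0  8  8
 0  0  0 16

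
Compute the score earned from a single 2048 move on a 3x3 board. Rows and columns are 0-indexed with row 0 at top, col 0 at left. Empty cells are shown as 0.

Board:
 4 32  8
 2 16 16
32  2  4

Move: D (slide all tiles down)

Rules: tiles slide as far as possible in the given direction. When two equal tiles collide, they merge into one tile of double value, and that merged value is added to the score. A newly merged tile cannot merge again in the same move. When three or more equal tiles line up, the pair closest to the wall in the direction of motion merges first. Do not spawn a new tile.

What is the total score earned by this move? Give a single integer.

Answer: 0

Derivation:
Slide down:
col 0: [4, 2, 32] -> [4, 2, 32]  score +0 (running 0)
col 1: [32, 16, 2] -> [32, 16, 2]  score +0 (running 0)
col 2: [8, 16, 4] -> [8, 16, 4]  score +0 (running 0)
Board after move:
 4 32  8
 2 16 16
32  2  4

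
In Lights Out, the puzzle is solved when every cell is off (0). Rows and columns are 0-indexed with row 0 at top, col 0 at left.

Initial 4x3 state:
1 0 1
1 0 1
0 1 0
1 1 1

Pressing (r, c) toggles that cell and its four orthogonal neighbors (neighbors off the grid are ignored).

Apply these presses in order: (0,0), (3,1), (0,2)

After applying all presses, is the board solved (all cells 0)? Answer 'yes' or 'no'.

Answer: yes

Derivation:
After press 1 at (0,0):
0 1 1
0 0 1
0 1 0
1 1 1

After press 2 at (3,1):
0 1 1
0 0 1
0 0 0
0 0 0

After press 3 at (0,2):
0 0 0
0 0 0
0 0 0
0 0 0

Lights still on: 0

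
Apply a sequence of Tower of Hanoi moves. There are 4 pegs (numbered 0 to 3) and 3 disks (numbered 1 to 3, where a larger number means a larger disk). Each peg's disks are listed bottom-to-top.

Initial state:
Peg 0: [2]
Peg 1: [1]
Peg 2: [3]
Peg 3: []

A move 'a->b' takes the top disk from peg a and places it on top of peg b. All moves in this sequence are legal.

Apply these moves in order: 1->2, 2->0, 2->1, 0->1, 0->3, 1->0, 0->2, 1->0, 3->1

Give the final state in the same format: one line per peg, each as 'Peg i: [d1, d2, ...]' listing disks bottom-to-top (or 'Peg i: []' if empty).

After move 1 (1->2):
Peg 0: [2]
Peg 1: []
Peg 2: [3, 1]
Peg 3: []

After move 2 (2->0):
Peg 0: [2, 1]
Peg 1: []
Peg 2: [3]
Peg 3: []

After move 3 (2->1):
Peg 0: [2, 1]
Peg 1: [3]
Peg 2: []
Peg 3: []

After move 4 (0->1):
Peg 0: [2]
Peg 1: [3, 1]
Peg 2: []
Peg 3: []

After move 5 (0->3):
Peg 0: []
Peg 1: [3, 1]
Peg 2: []
Peg 3: [2]

After move 6 (1->0):
Peg 0: [1]
Peg 1: [3]
Peg 2: []
Peg 3: [2]

After move 7 (0->2):
Peg 0: []
Peg 1: [3]
Peg 2: [1]
Peg 3: [2]

After move 8 (1->0):
Peg 0: [3]
Peg 1: []
Peg 2: [1]
Peg 3: [2]

After move 9 (3->1):
Peg 0: [3]
Peg 1: [2]
Peg 2: [1]
Peg 3: []

Answer: Peg 0: [3]
Peg 1: [2]
Peg 2: [1]
Peg 3: []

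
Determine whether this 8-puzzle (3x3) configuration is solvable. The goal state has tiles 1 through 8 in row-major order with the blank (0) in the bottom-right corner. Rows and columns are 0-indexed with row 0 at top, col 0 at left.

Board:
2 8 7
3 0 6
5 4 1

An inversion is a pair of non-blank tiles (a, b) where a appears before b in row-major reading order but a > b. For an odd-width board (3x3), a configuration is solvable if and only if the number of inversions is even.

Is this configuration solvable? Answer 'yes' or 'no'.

Answer: no

Derivation:
Inversions (pairs i<j in row-major order where tile[i] > tile[j] > 0): 19
19 is odd, so the puzzle is not solvable.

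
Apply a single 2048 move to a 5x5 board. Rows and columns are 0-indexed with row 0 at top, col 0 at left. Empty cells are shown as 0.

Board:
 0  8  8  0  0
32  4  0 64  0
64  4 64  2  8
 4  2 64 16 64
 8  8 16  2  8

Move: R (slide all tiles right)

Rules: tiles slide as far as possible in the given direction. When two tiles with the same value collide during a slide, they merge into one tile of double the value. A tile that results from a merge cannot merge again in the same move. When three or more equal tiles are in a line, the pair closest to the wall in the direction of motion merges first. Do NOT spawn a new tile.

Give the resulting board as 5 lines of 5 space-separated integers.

Answer:  0  0  0  0 16
 0  0 32  4 64
64  4 64  2  8
 4  2 64 16 64
 0 16 16  2  8

Derivation:
Slide right:
row 0: [0, 8, 8, 0, 0] -> [0, 0, 0, 0, 16]
row 1: [32, 4, 0, 64, 0] -> [0, 0, 32, 4, 64]
row 2: [64, 4, 64, 2, 8] -> [64, 4, 64, 2, 8]
row 3: [4, 2, 64, 16, 64] -> [4, 2, 64, 16, 64]
row 4: [8, 8, 16, 2, 8] -> [0, 16, 16, 2, 8]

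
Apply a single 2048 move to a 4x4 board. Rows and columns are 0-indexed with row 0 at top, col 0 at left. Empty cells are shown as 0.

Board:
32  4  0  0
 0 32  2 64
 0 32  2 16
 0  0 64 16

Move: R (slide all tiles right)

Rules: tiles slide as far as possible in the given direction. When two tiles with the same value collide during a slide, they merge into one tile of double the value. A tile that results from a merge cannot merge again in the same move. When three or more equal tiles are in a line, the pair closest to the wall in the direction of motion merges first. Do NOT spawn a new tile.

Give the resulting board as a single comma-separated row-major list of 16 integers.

Slide right:
row 0: [32, 4, 0, 0] -> [0, 0, 32, 4]
row 1: [0, 32, 2, 64] -> [0, 32, 2, 64]
row 2: [0, 32, 2, 16] -> [0, 32, 2, 16]
row 3: [0, 0, 64, 16] -> [0, 0, 64, 16]

Answer: 0, 0, 32, 4, 0, 32, 2, 64, 0, 32, 2, 16, 0, 0, 64, 16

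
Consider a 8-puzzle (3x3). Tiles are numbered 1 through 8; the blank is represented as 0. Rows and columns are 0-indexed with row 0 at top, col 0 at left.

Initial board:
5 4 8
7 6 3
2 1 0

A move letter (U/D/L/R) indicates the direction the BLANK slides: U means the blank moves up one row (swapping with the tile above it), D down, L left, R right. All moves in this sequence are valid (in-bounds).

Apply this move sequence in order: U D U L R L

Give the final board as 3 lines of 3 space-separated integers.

Answer: 5 4 8
7 0 6
2 1 3

Derivation:
After move 1 (U):
5 4 8
7 6 0
2 1 3

After move 2 (D):
5 4 8
7 6 3
2 1 0

After move 3 (U):
5 4 8
7 6 0
2 1 3

After move 4 (L):
5 4 8
7 0 6
2 1 3

After move 5 (R):
5 4 8
7 6 0
2 1 3

After move 6 (L):
5 4 8
7 0 6
2 1 3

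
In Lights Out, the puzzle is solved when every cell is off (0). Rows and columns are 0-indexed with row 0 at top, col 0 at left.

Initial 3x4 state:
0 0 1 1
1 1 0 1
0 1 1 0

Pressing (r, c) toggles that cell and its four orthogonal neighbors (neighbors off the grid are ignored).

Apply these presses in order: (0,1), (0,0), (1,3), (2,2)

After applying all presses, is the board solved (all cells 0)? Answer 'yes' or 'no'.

Answer: yes

Derivation:
After press 1 at (0,1):
1 1 0 1
1 0 0 1
0 1 1 0

After press 2 at (0,0):
0 0 0 1
0 0 0 1
0 1 1 0

After press 3 at (1,3):
0 0 0 0
0 0 1 0
0 1 1 1

After press 4 at (2,2):
0 0 0 0
0 0 0 0
0 0 0 0

Lights still on: 0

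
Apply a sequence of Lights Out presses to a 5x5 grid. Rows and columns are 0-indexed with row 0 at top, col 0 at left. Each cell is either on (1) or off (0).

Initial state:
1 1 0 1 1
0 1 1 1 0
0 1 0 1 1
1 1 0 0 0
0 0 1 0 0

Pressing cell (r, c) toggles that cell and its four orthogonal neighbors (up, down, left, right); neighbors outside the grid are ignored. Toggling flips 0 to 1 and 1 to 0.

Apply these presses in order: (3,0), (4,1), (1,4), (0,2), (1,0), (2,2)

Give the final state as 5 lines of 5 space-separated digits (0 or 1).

Answer: 0 0 1 0 0
1 0 1 0 1
0 0 1 0 0
0 1 1 0 0
0 1 0 0 0

Derivation:
After press 1 at (3,0):
1 1 0 1 1
0 1 1 1 0
1 1 0 1 1
0 0 0 0 0
1 0 1 0 0

After press 2 at (4,1):
1 1 0 1 1
0 1 1 1 0
1 1 0 1 1
0 1 0 0 0
0 1 0 0 0

After press 3 at (1,4):
1 1 0 1 0
0 1 1 0 1
1 1 0 1 0
0 1 0 0 0
0 1 0 0 0

After press 4 at (0,2):
1 0 1 0 0
0 1 0 0 1
1 1 0 1 0
0 1 0 0 0
0 1 0 0 0

After press 5 at (1,0):
0 0 1 0 0
1 0 0 0 1
0 1 0 1 0
0 1 0 0 0
0 1 0 0 0

After press 6 at (2,2):
0 0 1 0 0
1 0 1 0 1
0 0 1 0 0
0 1 1 0 0
0 1 0 0 0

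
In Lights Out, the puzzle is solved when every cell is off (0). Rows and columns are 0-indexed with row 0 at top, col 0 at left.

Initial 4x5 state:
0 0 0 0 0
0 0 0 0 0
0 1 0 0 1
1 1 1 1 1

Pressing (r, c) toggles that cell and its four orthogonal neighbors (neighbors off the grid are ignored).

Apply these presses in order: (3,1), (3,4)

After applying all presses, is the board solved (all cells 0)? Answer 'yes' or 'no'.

After press 1 at (3,1):
0 0 0 0 0
0 0 0 0 0
0 0 0 0 1
0 0 0 1 1

After press 2 at (3,4):
0 0 0 0 0
0 0 0 0 0
0 0 0 0 0
0 0 0 0 0

Lights still on: 0

Answer: yes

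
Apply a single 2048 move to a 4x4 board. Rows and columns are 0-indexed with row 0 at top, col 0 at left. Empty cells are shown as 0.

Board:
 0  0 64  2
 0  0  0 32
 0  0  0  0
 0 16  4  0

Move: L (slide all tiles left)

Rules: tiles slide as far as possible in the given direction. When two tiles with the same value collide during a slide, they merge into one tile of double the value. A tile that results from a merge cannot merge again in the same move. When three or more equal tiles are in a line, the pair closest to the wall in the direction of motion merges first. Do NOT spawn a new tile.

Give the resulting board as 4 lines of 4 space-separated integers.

Slide left:
row 0: [0, 0, 64, 2] -> [64, 2, 0, 0]
row 1: [0, 0, 0, 32] -> [32, 0, 0, 0]
row 2: [0, 0, 0, 0] -> [0, 0, 0, 0]
row 3: [0, 16, 4, 0] -> [16, 4, 0, 0]

Answer: 64  2  0  0
32  0  0  0
 0  0  0  0
16  4  0  0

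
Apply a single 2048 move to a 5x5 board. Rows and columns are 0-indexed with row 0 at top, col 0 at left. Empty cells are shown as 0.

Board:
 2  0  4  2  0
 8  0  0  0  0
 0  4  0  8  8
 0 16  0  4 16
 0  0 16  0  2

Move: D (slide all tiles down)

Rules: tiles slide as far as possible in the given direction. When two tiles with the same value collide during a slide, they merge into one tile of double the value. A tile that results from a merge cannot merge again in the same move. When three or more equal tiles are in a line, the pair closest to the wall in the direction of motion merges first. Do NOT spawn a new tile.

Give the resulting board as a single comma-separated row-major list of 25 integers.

Answer: 0, 0, 0, 0, 0, 0, 0, 0, 0, 0, 0, 0, 0, 2, 8, 2, 4, 4, 8, 16, 8, 16, 16, 4, 2

Derivation:
Slide down:
col 0: [2, 8, 0, 0, 0] -> [0, 0, 0, 2, 8]
col 1: [0, 0, 4, 16, 0] -> [0, 0, 0, 4, 16]
col 2: [4, 0, 0, 0, 16] -> [0, 0, 0, 4, 16]
col 3: [2, 0, 8, 4, 0] -> [0, 0, 2, 8, 4]
col 4: [0, 0, 8, 16, 2] -> [0, 0, 8, 16, 2]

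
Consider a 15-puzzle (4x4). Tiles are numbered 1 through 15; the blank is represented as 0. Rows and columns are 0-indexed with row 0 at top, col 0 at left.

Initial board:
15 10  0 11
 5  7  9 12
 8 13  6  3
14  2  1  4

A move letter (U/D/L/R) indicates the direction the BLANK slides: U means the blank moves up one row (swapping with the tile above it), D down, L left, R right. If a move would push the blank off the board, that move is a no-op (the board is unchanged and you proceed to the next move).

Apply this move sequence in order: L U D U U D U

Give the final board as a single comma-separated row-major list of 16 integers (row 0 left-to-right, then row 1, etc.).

Answer: 15, 0, 10, 11, 5, 7, 9, 12, 8, 13, 6, 3, 14, 2, 1, 4

Derivation:
After move 1 (L):
15  0 10 11
 5  7  9 12
 8 13  6  3
14  2  1  4

After move 2 (U):
15  0 10 11
 5  7  9 12
 8 13  6  3
14  2  1  4

After move 3 (D):
15  7 10 11
 5  0  9 12
 8 13  6  3
14  2  1  4

After move 4 (U):
15  0 10 11
 5  7  9 12
 8 13  6  3
14  2  1  4

After move 5 (U):
15  0 10 11
 5  7  9 12
 8 13  6  3
14  2  1  4

After move 6 (D):
15  7 10 11
 5  0  9 12
 8 13  6  3
14  2  1  4

After move 7 (U):
15  0 10 11
 5  7  9 12
 8 13  6  3
14  2  1  4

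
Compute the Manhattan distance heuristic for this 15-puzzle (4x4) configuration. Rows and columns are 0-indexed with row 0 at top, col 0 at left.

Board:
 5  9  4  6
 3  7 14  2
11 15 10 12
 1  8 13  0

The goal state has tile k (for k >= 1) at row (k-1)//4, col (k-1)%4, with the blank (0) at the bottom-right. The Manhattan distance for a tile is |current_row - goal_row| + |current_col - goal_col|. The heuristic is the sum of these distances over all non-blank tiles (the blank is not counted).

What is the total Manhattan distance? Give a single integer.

Answer: 32

Derivation:
Tile 5: (0,0)->(1,0) = 1
Tile 9: (0,1)->(2,0) = 3
Tile 4: (0,2)->(0,3) = 1
Tile 6: (0,3)->(1,1) = 3
Tile 3: (1,0)->(0,2) = 3
Tile 7: (1,1)->(1,2) = 1
Tile 14: (1,2)->(3,1) = 3
Tile 2: (1,3)->(0,1) = 3
Tile 11: (2,0)->(2,2) = 2
Tile 15: (2,1)->(3,2) = 2
Tile 10: (2,2)->(2,1) = 1
Tile 12: (2,3)->(2,3) = 0
Tile 1: (3,0)->(0,0) = 3
Tile 8: (3,1)->(1,3) = 4
Tile 13: (3,2)->(3,0) = 2
Sum: 1 + 3 + 1 + 3 + 3 + 1 + 3 + 3 + 2 + 2 + 1 + 0 + 3 + 4 + 2 = 32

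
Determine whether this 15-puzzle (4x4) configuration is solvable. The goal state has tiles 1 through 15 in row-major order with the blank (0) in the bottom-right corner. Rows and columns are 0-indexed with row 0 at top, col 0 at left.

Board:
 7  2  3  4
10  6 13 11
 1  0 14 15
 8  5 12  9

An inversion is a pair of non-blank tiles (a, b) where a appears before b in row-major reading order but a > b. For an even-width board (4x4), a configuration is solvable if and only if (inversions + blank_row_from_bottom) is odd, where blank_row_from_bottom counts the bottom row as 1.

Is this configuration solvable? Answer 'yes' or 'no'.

Inversions: 36
Blank is in row 2 (0-indexed from top), which is row 2 counting from the bottom (bottom = 1).
36 + 2 = 38, which is even, so the puzzle is not solvable.

Answer: no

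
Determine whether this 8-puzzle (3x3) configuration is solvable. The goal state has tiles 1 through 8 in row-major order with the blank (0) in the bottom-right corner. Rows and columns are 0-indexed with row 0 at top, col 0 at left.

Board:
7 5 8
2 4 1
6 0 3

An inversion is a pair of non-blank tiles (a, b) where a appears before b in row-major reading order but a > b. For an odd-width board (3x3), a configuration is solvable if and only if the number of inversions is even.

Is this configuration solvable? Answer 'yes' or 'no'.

Answer: no

Derivation:
Inversions (pairs i<j in row-major order where tile[i] > tile[j] > 0): 19
19 is odd, so the puzzle is not solvable.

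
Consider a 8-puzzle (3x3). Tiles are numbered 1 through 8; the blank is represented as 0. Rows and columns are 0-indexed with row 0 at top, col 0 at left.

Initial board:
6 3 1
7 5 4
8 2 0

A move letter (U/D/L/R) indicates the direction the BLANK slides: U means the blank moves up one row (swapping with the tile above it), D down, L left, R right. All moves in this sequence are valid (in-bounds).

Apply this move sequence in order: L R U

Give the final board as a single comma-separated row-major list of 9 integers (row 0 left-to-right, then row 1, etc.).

Answer: 6, 3, 1, 7, 5, 0, 8, 2, 4

Derivation:
After move 1 (L):
6 3 1
7 5 4
8 0 2

After move 2 (R):
6 3 1
7 5 4
8 2 0

After move 3 (U):
6 3 1
7 5 0
8 2 4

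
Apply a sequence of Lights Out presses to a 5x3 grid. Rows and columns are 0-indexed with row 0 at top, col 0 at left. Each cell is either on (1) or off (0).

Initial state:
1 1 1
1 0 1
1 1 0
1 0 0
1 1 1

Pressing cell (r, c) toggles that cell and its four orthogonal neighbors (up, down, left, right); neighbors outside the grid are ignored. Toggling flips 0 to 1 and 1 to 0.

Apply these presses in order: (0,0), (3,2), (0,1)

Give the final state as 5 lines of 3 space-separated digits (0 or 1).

Answer: 1 1 0
0 1 1
1 1 1
1 1 1
1 1 0

Derivation:
After press 1 at (0,0):
0 0 1
0 0 1
1 1 0
1 0 0
1 1 1

After press 2 at (3,2):
0 0 1
0 0 1
1 1 1
1 1 1
1 1 0

After press 3 at (0,1):
1 1 0
0 1 1
1 1 1
1 1 1
1 1 0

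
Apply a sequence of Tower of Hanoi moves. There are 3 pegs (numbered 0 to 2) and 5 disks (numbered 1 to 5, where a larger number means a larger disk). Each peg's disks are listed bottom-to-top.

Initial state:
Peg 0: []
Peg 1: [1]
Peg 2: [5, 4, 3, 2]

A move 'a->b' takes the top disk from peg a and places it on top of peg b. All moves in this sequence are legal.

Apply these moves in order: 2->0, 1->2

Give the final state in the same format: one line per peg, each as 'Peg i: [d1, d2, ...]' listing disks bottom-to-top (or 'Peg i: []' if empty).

After move 1 (2->0):
Peg 0: [2]
Peg 1: [1]
Peg 2: [5, 4, 3]

After move 2 (1->2):
Peg 0: [2]
Peg 1: []
Peg 2: [5, 4, 3, 1]

Answer: Peg 0: [2]
Peg 1: []
Peg 2: [5, 4, 3, 1]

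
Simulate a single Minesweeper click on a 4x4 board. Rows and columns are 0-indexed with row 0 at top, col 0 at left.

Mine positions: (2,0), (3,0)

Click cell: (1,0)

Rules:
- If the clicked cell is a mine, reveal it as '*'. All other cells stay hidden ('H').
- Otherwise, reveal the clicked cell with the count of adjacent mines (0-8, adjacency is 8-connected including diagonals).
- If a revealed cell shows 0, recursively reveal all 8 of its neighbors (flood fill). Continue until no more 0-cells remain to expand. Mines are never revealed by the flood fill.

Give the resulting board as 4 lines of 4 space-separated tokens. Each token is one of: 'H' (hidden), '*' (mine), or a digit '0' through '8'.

H H H H
1 H H H
H H H H
H H H H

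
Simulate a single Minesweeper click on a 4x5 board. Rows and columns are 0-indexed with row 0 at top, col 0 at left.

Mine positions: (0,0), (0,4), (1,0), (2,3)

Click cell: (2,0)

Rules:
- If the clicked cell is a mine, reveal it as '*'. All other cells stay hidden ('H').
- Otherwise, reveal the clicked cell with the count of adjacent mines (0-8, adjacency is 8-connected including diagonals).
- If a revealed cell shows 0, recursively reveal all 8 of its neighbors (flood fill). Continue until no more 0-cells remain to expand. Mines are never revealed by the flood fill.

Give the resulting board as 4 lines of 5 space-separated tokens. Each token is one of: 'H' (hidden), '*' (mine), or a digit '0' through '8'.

H H H H H
H H H H H
1 H H H H
H H H H H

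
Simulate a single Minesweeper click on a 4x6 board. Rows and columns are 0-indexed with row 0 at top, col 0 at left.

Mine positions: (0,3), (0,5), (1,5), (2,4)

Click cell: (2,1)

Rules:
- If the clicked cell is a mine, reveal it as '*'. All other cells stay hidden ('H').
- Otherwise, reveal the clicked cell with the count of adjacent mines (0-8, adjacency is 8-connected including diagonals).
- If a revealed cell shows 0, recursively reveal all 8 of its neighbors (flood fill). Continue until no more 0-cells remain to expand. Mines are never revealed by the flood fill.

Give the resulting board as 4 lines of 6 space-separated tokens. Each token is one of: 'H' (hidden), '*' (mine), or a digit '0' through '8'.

0 0 1 H H H
0 0 1 2 H H
0 0 0 1 H H
0 0 0 1 H H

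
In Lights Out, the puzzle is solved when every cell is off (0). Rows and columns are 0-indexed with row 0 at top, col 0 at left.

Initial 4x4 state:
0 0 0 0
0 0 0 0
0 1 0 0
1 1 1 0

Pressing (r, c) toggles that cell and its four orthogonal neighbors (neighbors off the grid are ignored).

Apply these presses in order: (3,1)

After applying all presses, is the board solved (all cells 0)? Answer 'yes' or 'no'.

Answer: yes

Derivation:
After press 1 at (3,1):
0 0 0 0
0 0 0 0
0 0 0 0
0 0 0 0

Lights still on: 0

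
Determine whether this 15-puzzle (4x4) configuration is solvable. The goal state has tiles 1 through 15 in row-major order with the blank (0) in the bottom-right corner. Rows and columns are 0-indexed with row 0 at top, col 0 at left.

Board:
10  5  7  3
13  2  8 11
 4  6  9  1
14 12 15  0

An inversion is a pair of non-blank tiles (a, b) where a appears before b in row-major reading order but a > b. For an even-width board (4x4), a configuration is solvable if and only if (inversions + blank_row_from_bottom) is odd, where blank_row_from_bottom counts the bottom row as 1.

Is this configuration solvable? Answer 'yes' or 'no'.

Inversions: 40
Blank is in row 3 (0-indexed from top), which is row 1 counting from the bottom (bottom = 1).
40 + 1 = 41, which is odd, so the puzzle is solvable.

Answer: yes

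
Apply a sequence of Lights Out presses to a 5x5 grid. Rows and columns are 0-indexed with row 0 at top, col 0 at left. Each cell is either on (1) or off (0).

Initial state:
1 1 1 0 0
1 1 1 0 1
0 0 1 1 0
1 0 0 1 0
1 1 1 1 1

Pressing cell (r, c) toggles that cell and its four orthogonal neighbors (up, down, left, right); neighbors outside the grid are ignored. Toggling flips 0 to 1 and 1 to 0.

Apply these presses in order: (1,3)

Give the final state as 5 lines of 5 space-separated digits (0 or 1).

After press 1 at (1,3):
1 1 1 1 0
1 1 0 1 0
0 0 1 0 0
1 0 0 1 0
1 1 1 1 1

Answer: 1 1 1 1 0
1 1 0 1 0
0 0 1 0 0
1 0 0 1 0
1 1 1 1 1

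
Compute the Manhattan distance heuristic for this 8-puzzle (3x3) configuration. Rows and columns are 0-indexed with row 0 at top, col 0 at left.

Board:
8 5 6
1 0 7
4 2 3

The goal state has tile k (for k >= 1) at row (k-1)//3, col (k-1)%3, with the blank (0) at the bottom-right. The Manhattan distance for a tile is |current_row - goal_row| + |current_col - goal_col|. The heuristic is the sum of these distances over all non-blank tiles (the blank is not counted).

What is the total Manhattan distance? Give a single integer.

Tile 8: at (0,0), goal (2,1), distance |0-2|+|0-1| = 3
Tile 5: at (0,1), goal (1,1), distance |0-1|+|1-1| = 1
Tile 6: at (0,2), goal (1,2), distance |0-1|+|2-2| = 1
Tile 1: at (1,0), goal (0,0), distance |1-0|+|0-0| = 1
Tile 7: at (1,2), goal (2,0), distance |1-2|+|2-0| = 3
Tile 4: at (2,0), goal (1,0), distance |2-1|+|0-0| = 1
Tile 2: at (2,1), goal (0,1), distance |2-0|+|1-1| = 2
Tile 3: at (2,2), goal (0,2), distance |2-0|+|2-2| = 2
Sum: 3 + 1 + 1 + 1 + 3 + 1 + 2 + 2 = 14

Answer: 14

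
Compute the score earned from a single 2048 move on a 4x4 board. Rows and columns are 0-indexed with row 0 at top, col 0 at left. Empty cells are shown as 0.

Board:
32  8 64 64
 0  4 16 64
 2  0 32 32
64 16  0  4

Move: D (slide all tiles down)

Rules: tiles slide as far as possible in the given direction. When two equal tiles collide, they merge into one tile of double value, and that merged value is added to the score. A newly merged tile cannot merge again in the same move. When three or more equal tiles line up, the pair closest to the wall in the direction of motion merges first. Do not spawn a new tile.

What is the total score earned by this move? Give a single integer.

Answer: 128

Derivation:
Slide down:
col 0: [32, 0, 2, 64] -> [0, 32, 2, 64]  score +0 (running 0)
col 1: [8, 4, 0, 16] -> [0, 8, 4, 16]  score +0 (running 0)
col 2: [64, 16, 32, 0] -> [0, 64, 16, 32]  score +0 (running 0)
col 3: [64, 64, 32, 4] -> [0, 128, 32, 4]  score +128 (running 128)
Board after move:
  0   0   0   0
 32   8  64 128
  2   4  16  32
 64  16  32   4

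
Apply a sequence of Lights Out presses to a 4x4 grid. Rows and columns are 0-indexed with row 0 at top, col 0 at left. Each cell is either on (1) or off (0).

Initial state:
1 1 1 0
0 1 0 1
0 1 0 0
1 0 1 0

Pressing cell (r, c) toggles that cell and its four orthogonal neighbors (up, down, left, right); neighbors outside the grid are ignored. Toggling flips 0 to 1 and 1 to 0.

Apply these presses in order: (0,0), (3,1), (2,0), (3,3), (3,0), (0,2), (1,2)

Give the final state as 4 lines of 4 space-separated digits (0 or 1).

After press 1 at (0,0):
0 0 1 0
1 1 0 1
0 1 0 0
1 0 1 0

After press 2 at (3,1):
0 0 1 0
1 1 0 1
0 0 0 0
0 1 0 0

After press 3 at (2,0):
0 0 1 0
0 1 0 1
1 1 0 0
1 1 0 0

After press 4 at (3,3):
0 0 1 0
0 1 0 1
1 1 0 1
1 1 1 1

After press 5 at (3,0):
0 0 1 0
0 1 0 1
0 1 0 1
0 0 1 1

After press 6 at (0,2):
0 1 0 1
0 1 1 1
0 1 0 1
0 0 1 1

After press 7 at (1,2):
0 1 1 1
0 0 0 0
0 1 1 1
0 0 1 1

Answer: 0 1 1 1
0 0 0 0
0 1 1 1
0 0 1 1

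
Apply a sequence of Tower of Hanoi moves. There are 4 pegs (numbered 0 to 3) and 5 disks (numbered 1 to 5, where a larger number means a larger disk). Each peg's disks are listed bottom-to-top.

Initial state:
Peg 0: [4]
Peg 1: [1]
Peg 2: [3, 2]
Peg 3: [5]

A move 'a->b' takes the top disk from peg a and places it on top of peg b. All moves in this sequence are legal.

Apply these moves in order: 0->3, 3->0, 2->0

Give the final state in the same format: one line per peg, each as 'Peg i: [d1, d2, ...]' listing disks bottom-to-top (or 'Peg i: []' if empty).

Answer: Peg 0: [4, 2]
Peg 1: [1]
Peg 2: [3]
Peg 3: [5]

Derivation:
After move 1 (0->3):
Peg 0: []
Peg 1: [1]
Peg 2: [3, 2]
Peg 3: [5, 4]

After move 2 (3->0):
Peg 0: [4]
Peg 1: [1]
Peg 2: [3, 2]
Peg 3: [5]

After move 3 (2->0):
Peg 0: [4, 2]
Peg 1: [1]
Peg 2: [3]
Peg 3: [5]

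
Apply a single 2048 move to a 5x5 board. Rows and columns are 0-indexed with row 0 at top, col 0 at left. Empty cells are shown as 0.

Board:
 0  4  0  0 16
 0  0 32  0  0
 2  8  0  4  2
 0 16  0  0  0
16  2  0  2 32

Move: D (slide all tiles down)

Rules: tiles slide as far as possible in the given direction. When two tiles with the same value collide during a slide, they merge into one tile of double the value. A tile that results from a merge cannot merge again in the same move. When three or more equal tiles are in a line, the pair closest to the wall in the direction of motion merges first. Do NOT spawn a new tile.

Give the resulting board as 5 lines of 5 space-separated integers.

Slide down:
col 0: [0, 0, 2, 0, 16] -> [0, 0, 0, 2, 16]
col 1: [4, 0, 8, 16, 2] -> [0, 4, 8, 16, 2]
col 2: [0, 32, 0, 0, 0] -> [0, 0, 0, 0, 32]
col 3: [0, 0, 4, 0, 2] -> [0, 0, 0, 4, 2]
col 4: [16, 0, 2, 0, 32] -> [0, 0, 16, 2, 32]

Answer:  0  0  0  0  0
 0  4  0  0  0
 0  8  0  0 16
 2 16  0  4  2
16  2 32  2 32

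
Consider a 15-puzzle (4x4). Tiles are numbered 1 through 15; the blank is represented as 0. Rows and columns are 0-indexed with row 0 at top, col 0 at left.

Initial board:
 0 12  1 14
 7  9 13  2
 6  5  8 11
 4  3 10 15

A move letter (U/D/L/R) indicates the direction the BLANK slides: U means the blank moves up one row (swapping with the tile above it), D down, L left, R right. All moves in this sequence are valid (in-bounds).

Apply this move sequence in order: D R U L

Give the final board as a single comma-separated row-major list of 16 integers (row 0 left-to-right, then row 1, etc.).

Answer: 0, 7, 1, 14, 9, 12, 13, 2, 6, 5, 8, 11, 4, 3, 10, 15

Derivation:
After move 1 (D):
 7 12  1 14
 0  9 13  2
 6  5  8 11
 4  3 10 15

After move 2 (R):
 7 12  1 14
 9  0 13  2
 6  5  8 11
 4  3 10 15

After move 3 (U):
 7  0  1 14
 9 12 13  2
 6  5  8 11
 4  3 10 15

After move 4 (L):
 0  7  1 14
 9 12 13  2
 6  5  8 11
 4  3 10 15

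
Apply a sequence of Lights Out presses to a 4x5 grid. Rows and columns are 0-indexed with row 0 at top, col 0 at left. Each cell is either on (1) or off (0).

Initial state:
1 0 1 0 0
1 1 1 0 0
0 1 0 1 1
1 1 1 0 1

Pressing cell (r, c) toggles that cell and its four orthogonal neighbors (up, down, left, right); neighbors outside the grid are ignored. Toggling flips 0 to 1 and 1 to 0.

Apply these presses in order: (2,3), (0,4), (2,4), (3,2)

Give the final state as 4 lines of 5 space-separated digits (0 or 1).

Answer: 1 0 1 1 1
1 1 1 1 0
0 1 0 1 1
1 0 0 0 0

Derivation:
After press 1 at (2,3):
1 0 1 0 0
1 1 1 1 0
0 1 1 0 0
1 1 1 1 1

After press 2 at (0,4):
1 0 1 1 1
1 1 1 1 1
0 1 1 0 0
1 1 1 1 1

After press 3 at (2,4):
1 0 1 1 1
1 1 1 1 0
0 1 1 1 1
1 1 1 1 0

After press 4 at (3,2):
1 0 1 1 1
1 1 1 1 0
0 1 0 1 1
1 0 0 0 0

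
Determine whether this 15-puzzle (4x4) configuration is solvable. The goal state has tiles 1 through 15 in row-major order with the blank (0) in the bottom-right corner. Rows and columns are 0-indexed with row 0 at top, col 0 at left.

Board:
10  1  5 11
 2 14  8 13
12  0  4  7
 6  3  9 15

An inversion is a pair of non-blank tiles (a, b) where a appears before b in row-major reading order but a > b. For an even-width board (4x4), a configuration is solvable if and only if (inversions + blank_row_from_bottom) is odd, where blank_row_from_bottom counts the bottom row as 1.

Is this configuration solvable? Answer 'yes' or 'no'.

Inversions: 46
Blank is in row 2 (0-indexed from top), which is row 2 counting from the bottom (bottom = 1).
46 + 2 = 48, which is even, so the puzzle is not solvable.

Answer: no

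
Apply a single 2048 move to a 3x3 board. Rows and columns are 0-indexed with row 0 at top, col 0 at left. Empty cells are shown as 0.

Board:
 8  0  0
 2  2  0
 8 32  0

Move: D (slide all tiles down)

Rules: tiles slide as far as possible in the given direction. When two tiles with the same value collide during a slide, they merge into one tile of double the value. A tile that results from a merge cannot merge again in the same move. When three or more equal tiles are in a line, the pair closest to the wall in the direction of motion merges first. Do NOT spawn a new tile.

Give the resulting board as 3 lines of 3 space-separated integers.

Slide down:
col 0: [8, 2, 8] -> [8, 2, 8]
col 1: [0, 2, 32] -> [0, 2, 32]
col 2: [0, 0, 0] -> [0, 0, 0]

Answer:  8  0  0
 2  2  0
 8 32  0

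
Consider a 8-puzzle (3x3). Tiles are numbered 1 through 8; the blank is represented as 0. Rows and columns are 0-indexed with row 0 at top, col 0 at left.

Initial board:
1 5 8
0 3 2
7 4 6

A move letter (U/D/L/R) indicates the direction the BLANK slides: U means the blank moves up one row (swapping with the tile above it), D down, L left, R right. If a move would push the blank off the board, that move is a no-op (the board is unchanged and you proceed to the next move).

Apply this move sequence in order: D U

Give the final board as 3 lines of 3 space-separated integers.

After move 1 (D):
1 5 8
7 3 2
0 4 6

After move 2 (U):
1 5 8
0 3 2
7 4 6

Answer: 1 5 8
0 3 2
7 4 6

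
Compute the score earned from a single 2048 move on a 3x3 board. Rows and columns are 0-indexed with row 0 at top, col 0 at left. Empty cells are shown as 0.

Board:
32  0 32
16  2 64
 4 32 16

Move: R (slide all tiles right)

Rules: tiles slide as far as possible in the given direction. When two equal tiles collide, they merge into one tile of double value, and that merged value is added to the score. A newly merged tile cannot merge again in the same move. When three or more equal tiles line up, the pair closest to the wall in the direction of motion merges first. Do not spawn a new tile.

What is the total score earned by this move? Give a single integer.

Answer: 64

Derivation:
Slide right:
row 0: [32, 0, 32] -> [0, 0, 64]  score +64 (running 64)
row 1: [16, 2, 64] -> [16, 2, 64]  score +0 (running 64)
row 2: [4, 32, 16] -> [4, 32, 16]  score +0 (running 64)
Board after move:
 0  0 64
16  2 64
 4 32 16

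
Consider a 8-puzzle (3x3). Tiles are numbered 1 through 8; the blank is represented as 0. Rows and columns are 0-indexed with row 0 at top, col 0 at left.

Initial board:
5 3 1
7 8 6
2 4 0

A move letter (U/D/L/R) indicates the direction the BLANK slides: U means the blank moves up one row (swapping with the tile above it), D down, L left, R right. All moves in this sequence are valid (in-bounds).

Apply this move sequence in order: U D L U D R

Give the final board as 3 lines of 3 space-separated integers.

After move 1 (U):
5 3 1
7 8 0
2 4 6

After move 2 (D):
5 3 1
7 8 6
2 4 0

After move 3 (L):
5 3 1
7 8 6
2 0 4

After move 4 (U):
5 3 1
7 0 6
2 8 4

After move 5 (D):
5 3 1
7 8 6
2 0 4

After move 6 (R):
5 3 1
7 8 6
2 4 0

Answer: 5 3 1
7 8 6
2 4 0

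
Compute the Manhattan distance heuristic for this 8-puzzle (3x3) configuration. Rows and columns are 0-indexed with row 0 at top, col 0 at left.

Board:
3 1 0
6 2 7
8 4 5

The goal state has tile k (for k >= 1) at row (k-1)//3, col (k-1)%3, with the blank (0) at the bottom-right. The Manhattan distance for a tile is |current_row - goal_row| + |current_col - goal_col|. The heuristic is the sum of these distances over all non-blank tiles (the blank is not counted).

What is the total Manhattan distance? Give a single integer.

Answer: 14

Derivation:
Tile 3: (0,0)->(0,2) = 2
Tile 1: (0,1)->(0,0) = 1
Tile 6: (1,0)->(1,2) = 2
Tile 2: (1,1)->(0,1) = 1
Tile 7: (1,2)->(2,0) = 3
Tile 8: (2,0)->(2,1) = 1
Tile 4: (2,1)->(1,0) = 2
Tile 5: (2,2)->(1,1) = 2
Sum: 2 + 1 + 2 + 1 + 3 + 1 + 2 + 2 = 14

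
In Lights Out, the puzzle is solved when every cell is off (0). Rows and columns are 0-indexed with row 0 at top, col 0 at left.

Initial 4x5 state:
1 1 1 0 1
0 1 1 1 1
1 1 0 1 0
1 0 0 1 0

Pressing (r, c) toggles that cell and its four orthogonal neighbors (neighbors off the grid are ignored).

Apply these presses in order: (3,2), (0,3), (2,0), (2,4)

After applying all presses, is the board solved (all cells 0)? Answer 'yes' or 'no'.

Answer: no

Derivation:
After press 1 at (3,2):
1 1 1 0 1
0 1 1 1 1
1 1 1 1 0
1 1 1 0 0

After press 2 at (0,3):
1 1 0 1 0
0 1 1 0 1
1 1 1 1 0
1 1 1 0 0

After press 3 at (2,0):
1 1 0 1 0
1 1 1 0 1
0 0 1 1 0
0 1 1 0 0

After press 4 at (2,4):
1 1 0 1 0
1 1 1 0 0
0 0 1 0 1
0 1 1 0 1

Lights still on: 11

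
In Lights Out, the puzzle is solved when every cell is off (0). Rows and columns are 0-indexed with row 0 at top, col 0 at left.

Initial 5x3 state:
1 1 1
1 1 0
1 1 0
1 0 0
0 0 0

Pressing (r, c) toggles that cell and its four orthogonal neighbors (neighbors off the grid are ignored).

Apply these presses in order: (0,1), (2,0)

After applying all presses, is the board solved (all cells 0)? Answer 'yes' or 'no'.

Answer: yes

Derivation:
After press 1 at (0,1):
0 0 0
1 0 0
1 1 0
1 0 0
0 0 0

After press 2 at (2,0):
0 0 0
0 0 0
0 0 0
0 0 0
0 0 0

Lights still on: 0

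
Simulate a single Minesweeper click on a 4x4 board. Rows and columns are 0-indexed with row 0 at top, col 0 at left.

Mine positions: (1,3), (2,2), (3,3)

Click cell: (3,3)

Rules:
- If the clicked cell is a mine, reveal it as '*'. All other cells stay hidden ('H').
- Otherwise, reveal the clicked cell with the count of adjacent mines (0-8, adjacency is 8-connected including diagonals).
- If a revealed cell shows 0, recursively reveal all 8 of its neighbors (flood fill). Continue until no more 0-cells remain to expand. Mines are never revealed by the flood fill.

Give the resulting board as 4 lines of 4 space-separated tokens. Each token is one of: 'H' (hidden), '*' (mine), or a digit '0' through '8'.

H H H H
H H H H
H H H H
H H H *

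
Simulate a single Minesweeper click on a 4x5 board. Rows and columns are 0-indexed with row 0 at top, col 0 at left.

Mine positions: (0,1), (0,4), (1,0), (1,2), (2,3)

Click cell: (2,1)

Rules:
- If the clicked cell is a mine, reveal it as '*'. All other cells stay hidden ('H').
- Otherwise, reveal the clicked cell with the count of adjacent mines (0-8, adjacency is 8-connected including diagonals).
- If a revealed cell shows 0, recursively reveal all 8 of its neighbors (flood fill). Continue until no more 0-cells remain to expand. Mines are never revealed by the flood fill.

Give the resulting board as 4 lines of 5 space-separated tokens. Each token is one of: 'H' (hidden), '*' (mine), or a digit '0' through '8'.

H H H H H
H H H H H
H 2 H H H
H H H H H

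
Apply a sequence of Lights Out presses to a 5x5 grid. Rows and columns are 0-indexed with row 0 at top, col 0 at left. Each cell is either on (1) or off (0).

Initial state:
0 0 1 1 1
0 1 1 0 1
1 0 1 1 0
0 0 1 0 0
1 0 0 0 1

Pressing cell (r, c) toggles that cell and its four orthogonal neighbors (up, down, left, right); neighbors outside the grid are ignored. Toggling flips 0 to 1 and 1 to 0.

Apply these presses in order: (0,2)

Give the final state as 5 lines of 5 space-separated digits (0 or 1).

Answer: 0 1 0 0 1
0 1 0 0 1
1 0 1 1 0
0 0 1 0 0
1 0 0 0 1

Derivation:
After press 1 at (0,2):
0 1 0 0 1
0 1 0 0 1
1 0 1 1 0
0 0 1 0 0
1 0 0 0 1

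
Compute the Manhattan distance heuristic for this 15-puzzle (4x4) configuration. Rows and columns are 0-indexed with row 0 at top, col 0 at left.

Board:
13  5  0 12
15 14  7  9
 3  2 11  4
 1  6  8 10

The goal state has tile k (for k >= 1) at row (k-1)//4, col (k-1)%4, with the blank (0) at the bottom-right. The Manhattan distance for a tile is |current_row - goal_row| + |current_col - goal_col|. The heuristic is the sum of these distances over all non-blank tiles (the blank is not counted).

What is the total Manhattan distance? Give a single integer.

Tile 13: (0,0)->(3,0) = 3
Tile 5: (0,1)->(1,0) = 2
Tile 12: (0,3)->(2,3) = 2
Tile 15: (1,0)->(3,2) = 4
Tile 14: (1,1)->(3,1) = 2
Tile 7: (1,2)->(1,2) = 0
Tile 9: (1,3)->(2,0) = 4
Tile 3: (2,0)->(0,2) = 4
Tile 2: (2,1)->(0,1) = 2
Tile 11: (2,2)->(2,2) = 0
Tile 4: (2,3)->(0,3) = 2
Tile 1: (3,0)->(0,0) = 3
Tile 6: (3,1)->(1,1) = 2
Tile 8: (3,2)->(1,3) = 3
Tile 10: (3,3)->(2,1) = 3
Sum: 3 + 2 + 2 + 4 + 2 + 0 + 4 + 4 + 2 + 0 + 2 + 3 + 2 + 3 + 3 = 36

Answer: 36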